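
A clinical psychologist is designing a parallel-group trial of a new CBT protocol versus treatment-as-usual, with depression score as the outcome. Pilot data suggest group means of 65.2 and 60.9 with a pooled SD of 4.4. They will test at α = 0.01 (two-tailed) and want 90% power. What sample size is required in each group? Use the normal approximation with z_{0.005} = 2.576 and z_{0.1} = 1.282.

n = 32 per group

Cohen's d = |M₁ − M₂| / SD_pooled = |65.2 − 60.9| / 4.4 = 4.3 / 4.4 = 0.977.
For two independent groups with equal n: n = 2·((z_{α/2} + z_β) / d)².
z_{α/2} + z_β = 2.576 + 1.282 = 3.858.
n = 2 × (3.858 / 0.977)² = 2 × 3.949² = 2 × 15.59 = 31.2.
Round up to the next whole participant.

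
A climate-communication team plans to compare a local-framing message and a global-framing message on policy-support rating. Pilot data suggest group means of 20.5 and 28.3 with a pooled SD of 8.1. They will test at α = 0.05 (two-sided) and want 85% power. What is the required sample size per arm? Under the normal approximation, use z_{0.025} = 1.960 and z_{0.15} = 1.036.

n = 20 per group

Cohen's d = |M₁ − M₂| / SD_pooled = |20.5 − 28.3| / 8.1 = 7.8 / 8.1 = 0.963.
For two independent groups with equal n: n = 2·((z_{α/2} + z_β) / d)².
z_{α/2} + z_β = 1.960 + 1.036 = 2.996.
n = 2 × (2.996 / 0.963)² = 2 × 3.111² = 2 × 9.68 = 19.4.
Round up to the next whole participant.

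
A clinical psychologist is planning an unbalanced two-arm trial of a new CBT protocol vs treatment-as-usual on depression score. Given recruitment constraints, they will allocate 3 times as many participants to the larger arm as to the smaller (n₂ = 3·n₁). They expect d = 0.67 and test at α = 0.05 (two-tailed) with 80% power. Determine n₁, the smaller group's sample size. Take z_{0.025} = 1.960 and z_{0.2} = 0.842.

With allocation ratio k = n₂/n₁ = 3, Var(x̄₁−x̄₂) = σ²(1/n₁ + 1/(k·n₁)) = σ²·(k+1)/(k·n₁).
So n₁ = (1 + 1/k)·((z_{α/2} + z_β)/d)² = 1.333 × (2.802/0.67)².
n₁ = 1.333 × 17.49 = 23.3.
Round up: n₁ = 24, giving n₂ = 3 × 24 = 72.

n₁ = 24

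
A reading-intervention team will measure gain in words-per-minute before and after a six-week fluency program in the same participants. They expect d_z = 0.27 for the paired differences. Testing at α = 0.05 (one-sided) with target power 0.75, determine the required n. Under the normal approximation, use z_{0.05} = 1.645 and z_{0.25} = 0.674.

n = 74 pairs

For a paired (one-sample on differences) test: n = ((z_{α} + z_β) / d)².
z_{α} + z_β = 1.645 + 0.674 = 2.319.
n = (2.319 / 0.27)² = 8.589² = 73.77.
Round up.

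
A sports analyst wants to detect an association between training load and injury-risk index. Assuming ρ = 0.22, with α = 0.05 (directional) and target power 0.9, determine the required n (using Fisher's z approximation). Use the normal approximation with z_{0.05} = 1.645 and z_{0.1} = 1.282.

n = 175

Fisher's z: C = ½·ln((1+r)/(1−r)) = ½·ln(1.5641) = 0.2237.
n = ((z_{α} + z_β)/C)² + 3.
(1.645 + 1.282) / 0.2237 = 2.927 / 0.2237 = 13.084.
n = 13.084² + 3 = 171.20 + 3 = 174.2.
Round up.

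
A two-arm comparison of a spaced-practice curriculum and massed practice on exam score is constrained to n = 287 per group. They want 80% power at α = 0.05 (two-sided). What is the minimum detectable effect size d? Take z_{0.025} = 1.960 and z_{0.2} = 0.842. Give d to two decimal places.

d_min ≈ 0.23

For two independent groups of n = 287 each: d_min = (z_{α/2} + z_β)·√(2/n).
z-sum = 1.960 + 0.842 = 2.802.
d_min = 2.802 × √(2/287) = 2.802 × 0.0835 = 0.234.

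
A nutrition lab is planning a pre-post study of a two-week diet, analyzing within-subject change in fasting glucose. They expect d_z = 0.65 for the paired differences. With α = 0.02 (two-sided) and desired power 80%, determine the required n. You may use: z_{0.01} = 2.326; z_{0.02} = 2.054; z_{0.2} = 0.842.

For a paired (one-sample on differences) test: n = ((z_{α/2} + z_β) / d)².
z_{α/2} + z_β = 2.326 + 0.842 = 3.168.
n = (3.168 / 0.65)² = 4.874² = 23.75.
Round up.

n = 24 pairs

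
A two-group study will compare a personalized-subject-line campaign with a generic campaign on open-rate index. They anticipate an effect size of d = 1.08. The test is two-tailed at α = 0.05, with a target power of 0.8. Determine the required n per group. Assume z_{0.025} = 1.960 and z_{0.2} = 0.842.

For two independent groups with equal n: n = 2·((z_{α/2} + z_β) / d)².
z_{α/2} + z_β = 1.960 + 0.842 = 2.802.
n = 2 × (2.802 / 1.08)² = 2 × 2.594² = 2 × 6.73 = 13.5.
Round up to the next whole participant.

n = 14 per group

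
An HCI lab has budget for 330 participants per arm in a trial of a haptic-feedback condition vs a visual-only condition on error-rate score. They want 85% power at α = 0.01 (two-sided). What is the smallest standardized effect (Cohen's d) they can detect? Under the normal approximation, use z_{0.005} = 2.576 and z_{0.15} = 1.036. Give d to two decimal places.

For two independent groups of n = 330 each: d_min = (z_{α/2} + z_β)·√(2/n).
z-sum = 2.576 + 1.036 = 3.612.
d_min = 3.612 × √(2/330) = 3.612 × 0.0778 = 0.281.

d_min ≈ 0.28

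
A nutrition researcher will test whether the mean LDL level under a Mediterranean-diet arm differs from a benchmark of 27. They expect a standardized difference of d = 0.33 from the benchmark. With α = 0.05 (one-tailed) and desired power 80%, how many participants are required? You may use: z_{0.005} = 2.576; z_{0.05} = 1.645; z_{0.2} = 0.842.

For a one-sample test: n = ((z_{α} + z_β) / d)².
z_{α} + z_β = 1.645 + 0.842 = 2.487.
n = (2.487 / 0.33)² = 7.536² = 56.80.
Round up.

n = 57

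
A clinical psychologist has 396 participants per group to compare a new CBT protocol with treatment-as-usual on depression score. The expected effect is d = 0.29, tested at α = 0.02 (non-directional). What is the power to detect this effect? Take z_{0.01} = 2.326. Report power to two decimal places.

power ≈ 0.96

For two equal groups, power = Φ(d·√(n/2) − z_{α/2}).
d·√(n/2) = 0.29 × √(396/2) = 0.29 × 14.071 = 4.081.
z_β = 4.081 − 2.326 = 1.755.
Power = Φ(1.755) = 0.960.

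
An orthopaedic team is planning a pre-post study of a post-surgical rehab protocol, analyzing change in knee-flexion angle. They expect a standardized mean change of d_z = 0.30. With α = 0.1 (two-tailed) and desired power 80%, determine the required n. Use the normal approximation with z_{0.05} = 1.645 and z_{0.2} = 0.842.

n = 69 pairs

For a paired (one-sample on differences) test: n = ((z_{α/2} + z_β) / d)².
z_{α/2} + z_β = 1.645 + 0.842 = 2.487.
n = (2.487 / 0.30)² = 8.290² = 68.72.
Round up.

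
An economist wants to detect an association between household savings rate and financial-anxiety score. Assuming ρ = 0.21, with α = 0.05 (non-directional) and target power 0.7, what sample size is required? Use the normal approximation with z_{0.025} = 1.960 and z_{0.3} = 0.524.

Fisher's z: C = ½·ln((1+r)/(1−r)) = ½·ln(1.5316) = 0.2132.
n = ((z_{α/2} + z_β)/C)² + 3.
(1.960 + 0.524) / 0.2132 = 2.484 / 0.2132 = 11.651.
n = 11.651² + 3 = 135.75 + 3 = 138.7.
Round up.

n = 139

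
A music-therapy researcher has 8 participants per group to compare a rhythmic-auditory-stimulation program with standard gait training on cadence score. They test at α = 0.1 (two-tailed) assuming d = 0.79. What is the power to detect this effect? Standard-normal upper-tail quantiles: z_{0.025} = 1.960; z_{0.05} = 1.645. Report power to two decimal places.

power ≈ 0.47

For two equal groups, power = Φ(d·√(n/2) − z_{α/2}).
d·√(n/2) = 0.79 × √(8/2) = 0.79 × 2.000 = 1.580.
z_β = 1.580 − 1.645 = -0.065.
Power = Φ(-0.065) = 0.474.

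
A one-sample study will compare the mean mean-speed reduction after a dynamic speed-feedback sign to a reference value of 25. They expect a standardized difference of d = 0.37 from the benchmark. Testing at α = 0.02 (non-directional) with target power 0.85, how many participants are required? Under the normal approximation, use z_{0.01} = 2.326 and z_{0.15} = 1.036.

n = 83

For a one-sample test: n = ((z_{α/2} + z_β) / d)².
z_{α/2} + z_β = 2.326 + 1.036 = 3.362.
n = (3.362 / 0.37)² = 9.086² = 82.56.
Round up.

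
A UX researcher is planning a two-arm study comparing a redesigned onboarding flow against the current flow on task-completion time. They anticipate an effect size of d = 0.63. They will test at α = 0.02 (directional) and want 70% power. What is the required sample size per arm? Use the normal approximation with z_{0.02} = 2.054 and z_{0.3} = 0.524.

For two independent groups with equal n: n = 2·((z_{α} + z_β) / d)².
z_{α} + z_β = 2.054 + 0.524 = 2.578.
n = 2 × (2.578 / 0.63)² = 2 × 4.092² = 2 × 16.74 = 33.5.
Round up to the next whole participant.

n = 34 per group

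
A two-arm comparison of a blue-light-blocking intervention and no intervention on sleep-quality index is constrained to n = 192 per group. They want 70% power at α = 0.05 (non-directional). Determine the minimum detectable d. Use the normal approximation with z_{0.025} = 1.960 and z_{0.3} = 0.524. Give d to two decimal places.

d_min ≈ 0.25

For two independent groups of n = 192 each: d_min = (z_{α/2} + z_β)·√(2/n).
z-sum = 1.960 + 0.524 = 2.484.
d_min = 2.484 × √(2/192) = 2.484 × 0.1021 = 0.254.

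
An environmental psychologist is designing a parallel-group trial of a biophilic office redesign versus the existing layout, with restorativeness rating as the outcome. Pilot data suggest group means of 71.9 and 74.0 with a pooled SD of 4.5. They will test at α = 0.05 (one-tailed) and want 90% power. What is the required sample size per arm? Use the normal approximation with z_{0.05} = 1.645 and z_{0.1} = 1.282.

n = 79 per group

Cohen's d = |M₁ − M₂| / SD_pooled = |71.9 − 74.0| / 4.5 = 2.1 / 4.5 = 0.467.
For two independent groups with equal n: n = 2·((z_{α} + z_β) / d)².
z_{α} + z_β = 1.645 + 1.282 = 2.927.
n = 2 × (2.927 / 0.467)² = 2 × 6.268² = 2 × 39.28 = 78.6.
Round up to the next whole participant.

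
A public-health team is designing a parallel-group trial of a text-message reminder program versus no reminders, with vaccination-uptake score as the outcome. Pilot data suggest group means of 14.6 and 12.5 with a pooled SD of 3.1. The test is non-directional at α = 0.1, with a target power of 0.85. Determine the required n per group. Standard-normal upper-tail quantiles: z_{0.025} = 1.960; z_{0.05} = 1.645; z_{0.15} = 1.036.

n = 32 per group

Cohen's d = |M₁ − M₂| / SD_pooled = |14.6 − 12.5| / 3.1 = 2.1 / 3.1 = 0.677.
For two independent groups with equal n: n = 2·((z_{α/2} + z_β) / d)².
z_{α/2} + z_β = 1.645 + 1.036 = 2.681.
n = 2 × (2.681 / 0.677)² = 2 × 3.960² = 2 × 15.68 = 31.4.
Round up to the next whole participant.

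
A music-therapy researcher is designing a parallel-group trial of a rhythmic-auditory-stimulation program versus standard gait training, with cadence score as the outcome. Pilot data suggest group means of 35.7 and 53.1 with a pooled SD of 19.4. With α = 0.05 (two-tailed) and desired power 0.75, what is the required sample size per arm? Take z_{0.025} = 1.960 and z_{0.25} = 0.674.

n = 18 per group

Cohen's d = |M₁ − M₂| / SD_pooled = |35.7 − 53.1| / 19.4 = 17.4 / 19.4 = 0.897.
For two independent groups with equal n: n = 2·((z_{α/2} + z_β) / d)².
z_{α/2} + z_β = 1.960 + 0.674 = 2.634.
n = 2 × (2.634 / 0.897)² = 2 × 2.936² = 2 × 8.62 = 17.2.
Round up to the next whole participant.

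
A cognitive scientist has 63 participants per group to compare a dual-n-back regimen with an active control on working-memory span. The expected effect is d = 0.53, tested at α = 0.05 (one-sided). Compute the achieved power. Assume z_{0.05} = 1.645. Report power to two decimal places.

For two equal groups, power = Φ(d·√(n/2) − z_{α}).
d·√(n/2) = 0.53 × √(63/2) = 0.53 × 5.612 = 2.975.
z_β = 2.975 − 1.645 = 1.330.
Power = Φ(1.330) = 0.908.

power ≈ 0.91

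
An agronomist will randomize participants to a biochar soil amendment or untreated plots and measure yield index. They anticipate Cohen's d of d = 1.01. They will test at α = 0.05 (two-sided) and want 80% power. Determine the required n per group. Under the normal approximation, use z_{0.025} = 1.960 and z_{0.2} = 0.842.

n = 16 per group

For two independent groups with equal n: n = 2·((z_{α/2} + z_β) / d)².
z_{α/2} + z_β = 1.960 + 0.842 = 2.802.
n = 2 × (2.802 / 1.01)² = 2 × 2.774² = 2 × 7.70 = 15.4.
Round up to the next whole participant.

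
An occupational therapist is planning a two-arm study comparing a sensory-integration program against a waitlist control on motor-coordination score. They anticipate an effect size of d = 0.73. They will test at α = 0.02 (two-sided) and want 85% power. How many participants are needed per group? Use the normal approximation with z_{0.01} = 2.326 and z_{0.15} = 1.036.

n = 43 per group

For two independent groups with equal n: n = 2·((z_{α/2} + z_β) / d)².
z_{α/2} + z_β = 2.326 + 1.036 = 3.362.
n = 2 × (3.362 / 0.73)² = 2 × 4.605² = 2 × 21.21 = 42.4.
Round up to the next whole participant.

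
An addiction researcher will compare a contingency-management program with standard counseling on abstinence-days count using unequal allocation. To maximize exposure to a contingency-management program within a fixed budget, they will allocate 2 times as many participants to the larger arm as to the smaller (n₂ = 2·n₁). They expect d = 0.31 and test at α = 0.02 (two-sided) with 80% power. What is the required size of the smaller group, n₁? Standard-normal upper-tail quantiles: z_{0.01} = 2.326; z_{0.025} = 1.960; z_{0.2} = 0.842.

n₁ = 157

With allocation ratio k = n₂/n₁ = 2, Var(x̄₁−x̄₂) = σ²(1/n₁ + 1/(k·n₁)) = σ²·(k+1)/(k·n₁).
So n₁ = (1 + 1/k)·((z_{α/2} + z_β)/d)² = 1.500 × (3.168/0.31)².
n₁ = 1.500 × 104.44 = 156.7.
Round up: n₁ = 157, giving n₂ = 2 × 157 = 314.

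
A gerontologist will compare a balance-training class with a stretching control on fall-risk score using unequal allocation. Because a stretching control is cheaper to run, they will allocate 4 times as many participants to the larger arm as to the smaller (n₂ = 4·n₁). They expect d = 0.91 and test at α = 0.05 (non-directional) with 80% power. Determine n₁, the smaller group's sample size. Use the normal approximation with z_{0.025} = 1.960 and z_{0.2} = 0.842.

n₁ = 12

With allocation ratio k = n₂/n₁ = 4, Var(x̄₁−x̄₂) = σ²(1/n₁ + 1/(k·n₁)) = σ²·(k+1)/(k·n₁).
So n₁ = (1 + 1/k)·((z_{α/2} + z_β)/d)² = 1.250 × (2.802/0.91)².
n₁ = 1.250 × 9.48 = 11.9.
Round up: n₁ = 12, giving n₂ = 4 × 12 = 48.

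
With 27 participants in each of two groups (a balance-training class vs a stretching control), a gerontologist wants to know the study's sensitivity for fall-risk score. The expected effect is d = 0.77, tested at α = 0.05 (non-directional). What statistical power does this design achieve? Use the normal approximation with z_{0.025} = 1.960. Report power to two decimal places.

For two equal groups, power = Φ(d·√(n/2) − z_{α/2}).
d·√(n/2) = 0.77 × √(27/2) = 0.77 × 3.674 = 2.829.
z_β = 2.829 − 1.960 = 0.869.
Power = Φ(0.869) = 0.808.

power ≈ 0.81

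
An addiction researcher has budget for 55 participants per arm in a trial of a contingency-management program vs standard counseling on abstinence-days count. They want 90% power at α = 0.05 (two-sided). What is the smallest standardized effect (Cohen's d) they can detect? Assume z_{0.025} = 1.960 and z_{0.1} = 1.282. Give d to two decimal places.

For two independent groups of n = 55 each: d_min = (z_{α/2} + z_β)·√(2/n).
z-sum = 1.960 + 1.282 = 3.242.
d_min = 3.242 × √(2/55) = 3.242 × 0.1907 = 0.618.

d_min ≈ 0.62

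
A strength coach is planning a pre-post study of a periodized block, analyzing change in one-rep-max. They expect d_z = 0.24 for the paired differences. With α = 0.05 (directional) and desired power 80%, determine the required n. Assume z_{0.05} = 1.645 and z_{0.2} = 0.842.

For a paired (one-sample on differences) test: n = ((z_{α} + z_β) / d)².
z_{α} + z_β = 1.645 + 0.842 = 2.487.
n = (2.487 / 0.24)² = 10.363² = 107.38.
Round up.

n = 108 pairs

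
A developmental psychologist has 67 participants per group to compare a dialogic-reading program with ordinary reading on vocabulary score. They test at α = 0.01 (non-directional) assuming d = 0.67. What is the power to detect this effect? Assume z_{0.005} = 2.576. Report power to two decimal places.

power ≈ 0.90

For two equal groups, power = Φ(d·√(n/2) − z_{α/2}).
d·√(n/2) = 0.67 × √(67/2) = 0.67 × 5.788 = 3.878.
z_β = 3.878 − 2.576 = 1.302.
Power = Φ(1.302) = 0.904.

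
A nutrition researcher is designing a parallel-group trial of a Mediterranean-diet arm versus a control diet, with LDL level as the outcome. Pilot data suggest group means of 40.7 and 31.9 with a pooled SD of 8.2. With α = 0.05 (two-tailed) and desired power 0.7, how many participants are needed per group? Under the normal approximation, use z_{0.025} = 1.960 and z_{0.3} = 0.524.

n = 11 per group

Cohen's d = |M₁ − M₂| / SD_pooled = |40.7 − 31.9| / 8.2 = 8.8 / 8.2 = 1.073.
For two independent groups with equal n: n = 2·((z_{α/2} + z_β) / d)².
z_{α/2} + z_β = 1.960 + 0.524 = 2.484.
n = 2 × (2.484 / 1.073)² = 2 × 2.315² = 2 × 5.36 = 10.7.
Round up to the next whole participant.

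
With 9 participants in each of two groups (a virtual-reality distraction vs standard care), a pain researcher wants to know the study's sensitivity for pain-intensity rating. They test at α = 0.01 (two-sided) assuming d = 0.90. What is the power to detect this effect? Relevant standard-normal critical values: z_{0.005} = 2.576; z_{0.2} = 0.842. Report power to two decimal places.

power ≈ 0.25

For two equal groups, power = Φ(d·√(n/2) − z_{α/2}).
d·√(n/2) = 0.90 × √(9/2) = 0.90 × 2.121 = 1.909.
z_β = 1.909 − 2.576 = -0.667.
Power = Φ(-0.667) = 0.252.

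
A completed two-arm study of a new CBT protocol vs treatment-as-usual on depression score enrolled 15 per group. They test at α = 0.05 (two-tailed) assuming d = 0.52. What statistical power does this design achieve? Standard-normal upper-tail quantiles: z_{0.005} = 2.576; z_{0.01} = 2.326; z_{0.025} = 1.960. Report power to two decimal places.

For two equal groups, power = Φ(d·√(n/2) − z_{α/2}).
d·√(n/2) = 0.52 × √(15/2) = 0.52 × 2.739 = 1.424.
z_β = 1.424 − 1.960 = -0.536.
Power = Φ(-0.536) = 0.296.

power ≈ 0.30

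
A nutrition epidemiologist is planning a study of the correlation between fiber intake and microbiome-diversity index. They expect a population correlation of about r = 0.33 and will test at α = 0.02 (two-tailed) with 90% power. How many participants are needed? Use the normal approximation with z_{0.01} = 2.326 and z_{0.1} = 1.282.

Fisher's z: C = ½·ln((1+r)/(1−r)) = ½·ln(1.9851) = 0.3428.
n = ((z_{α/2} + z_β)/C)² + 3.
(2.326 + 1.282) / 0.3428 = 3.608 / 0.3428 = 10.525.
n = 10.525² + 3 = 110.78 + 3 = 113.8.
Round up.

n = 114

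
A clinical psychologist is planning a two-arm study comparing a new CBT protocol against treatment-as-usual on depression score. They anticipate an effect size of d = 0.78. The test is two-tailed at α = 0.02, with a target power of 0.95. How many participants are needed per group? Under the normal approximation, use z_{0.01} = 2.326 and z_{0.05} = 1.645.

For two independent groups with equal n: n = 2·((z_{α/2} + z_β) / d)².
z_{α/2} + z_β = 2.326 + 1.645 = 3.971.
n = 2 × (3.971 / 0.78)² = 2 × 5.091² = 2 × 25.92 = 51.8.
Round up to the next whole participant.

n = 52 per group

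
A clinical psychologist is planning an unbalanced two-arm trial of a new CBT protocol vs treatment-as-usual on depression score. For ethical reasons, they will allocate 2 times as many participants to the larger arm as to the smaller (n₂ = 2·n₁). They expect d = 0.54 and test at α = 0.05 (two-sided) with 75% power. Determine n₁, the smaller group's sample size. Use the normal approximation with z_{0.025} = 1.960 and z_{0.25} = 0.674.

With allocation ratio k = n₂/n₁ = 2, Var(x̄₁−x̄₂) = σ²(1/n₁ + 1/(k·n₁)) = σ²·(k+1)/(k·n₁).
So n₁ = (1 + 1/k)·((z_{α/2} + z_β)/d)² = 1.500 × (2.634/0.54)².
n₁ = 1.500 × 23.79 = 35.7.
Round up: n₁ = 36, giving n₂ = 2 × 36 = 72.

n₁ = 36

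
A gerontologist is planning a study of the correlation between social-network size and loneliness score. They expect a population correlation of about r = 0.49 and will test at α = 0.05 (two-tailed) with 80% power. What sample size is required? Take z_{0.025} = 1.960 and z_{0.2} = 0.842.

n = 31

Fisher's z: C = ½·ln((1+r)/(1−r)) = ½·ln(2.9216) = 0.5361.
n = ((z_{α/2} + z_β)/C)² + 3.
(1.960 + 0.842) / 0.5361 = 2.802 / 0.5361 = 5.227.
n = 5.227² + 3 = 27.32 + 3 = 30.3.
Round up.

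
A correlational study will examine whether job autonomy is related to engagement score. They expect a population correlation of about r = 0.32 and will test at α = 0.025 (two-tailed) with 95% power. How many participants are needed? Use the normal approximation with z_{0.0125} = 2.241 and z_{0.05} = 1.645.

n = 141

Fisher's z: C = ½·ln((1+r)/(1−r)) = ½·ln(1.9412) = 0.3316.
n = ((z_{α/2} + z_β)/C)² + 3.
(2.241 + 1.645) / 0.3316 = 3.886 / 0.3316 = 11.719.
n = 11.719² + 3 = 137.33 + 3 = 140.3.
Round up.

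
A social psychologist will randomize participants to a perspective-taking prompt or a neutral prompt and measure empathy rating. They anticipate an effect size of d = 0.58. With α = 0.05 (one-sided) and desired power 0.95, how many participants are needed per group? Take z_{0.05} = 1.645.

For two independent groups with equal n: n = 2·((z_{α} + z_β) / d)².
z_{α} + z_β = 1.645 + 1.645 = 3.290.
n = 2 × (3.290 / 0.58)² = 2 × 5.672² = 2 × 32.18 = 64.4.
Round up to the next whole participant.

n = 65 per group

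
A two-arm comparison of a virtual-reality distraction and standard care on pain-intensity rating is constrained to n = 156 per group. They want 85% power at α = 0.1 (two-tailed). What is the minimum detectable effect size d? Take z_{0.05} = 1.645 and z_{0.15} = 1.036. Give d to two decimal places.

For two independent groups of n = 156 each: d_min = (z_{α/2} + z_β)·√(2/n).
z-sum = 1.645 + 1.036 = 2.681.
d_min = 2.681 × √(2/156) = 2.681 × 0.1132 = 0.304.

d_min ≈ 0.30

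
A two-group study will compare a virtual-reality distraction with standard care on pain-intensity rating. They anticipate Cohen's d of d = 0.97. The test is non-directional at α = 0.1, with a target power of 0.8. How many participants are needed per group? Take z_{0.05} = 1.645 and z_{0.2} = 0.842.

n = 14 per group

For two independent groups with equal n: n = 2·((z_{α/2} + z_β) / d)².
z_{α/2} + z_β = 1.645 + 0.842 = 2.487.
n = 2 × (2.487 / 0.97)² = 2 × 2.564² = 2 × 6.57 = 13.1.
Round up to the next whole participant.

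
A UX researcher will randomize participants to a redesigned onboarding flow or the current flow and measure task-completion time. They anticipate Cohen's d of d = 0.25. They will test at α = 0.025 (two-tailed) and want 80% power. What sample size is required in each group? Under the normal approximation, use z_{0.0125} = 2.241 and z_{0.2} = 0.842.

For two independent groups with equal n: n = 2·((z_{α/2} + z_β) / d)².
z_{α/2} + z_β = 2.241 + 0.842 = 3.083.
n = 2 × (3.083 / 0.25)² = 2 × 12.332² = 2 × 152.08 = 304.2.
Round up to the next whole participant.

n = 305 per group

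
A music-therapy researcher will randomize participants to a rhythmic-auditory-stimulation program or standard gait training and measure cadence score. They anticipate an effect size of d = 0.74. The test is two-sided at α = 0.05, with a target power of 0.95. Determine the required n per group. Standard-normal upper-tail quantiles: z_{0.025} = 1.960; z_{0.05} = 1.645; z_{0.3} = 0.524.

For two independent groups with equal n: n = 2·((z_{α/2} + z_β) / d)².
z_{α/2} + z_β = 1.960 + 1.645 = 3.605.
n = 2 × (3.605 / 0.74)² = 2 × 4.872² = 2 × 23.73 = 47.5.
Round up to the next whole participant.

n = 48 per group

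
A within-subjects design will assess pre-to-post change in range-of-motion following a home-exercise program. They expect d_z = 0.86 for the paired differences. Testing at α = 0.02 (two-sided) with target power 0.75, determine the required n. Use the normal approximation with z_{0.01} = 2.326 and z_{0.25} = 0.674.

For a paired (one-sample on differences) test: n = ((z_{α/2} + z_β) / d)².
z_{α/2} + z_β = 2.326 + 0.674 = 3.000.
n = (3.000 / 0.86)² = 3.488² = 12.17.
Round up.

n = 13 pairs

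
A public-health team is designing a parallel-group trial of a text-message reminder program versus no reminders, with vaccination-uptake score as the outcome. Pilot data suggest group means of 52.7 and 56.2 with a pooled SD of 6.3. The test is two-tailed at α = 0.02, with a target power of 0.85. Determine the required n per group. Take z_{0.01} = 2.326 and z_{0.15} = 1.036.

Cohen's d = |M₁ − M₂| / SD_pooled = |52.7 − 56.2| / 6.3 = 3.5 / 6.3 = 0.556.
For two independent groups with equal n: n = 2·((z_{α/2} + z_β) / d)².
z_{α/2} + z_β = 2.326 + 1.036 = 3.362.
n = 2 × (3.362 / 0.556)² = 2 × 6.047² = 2 × 36.56 = 73.1.
Round up to the next whole participant.

n = 74 per group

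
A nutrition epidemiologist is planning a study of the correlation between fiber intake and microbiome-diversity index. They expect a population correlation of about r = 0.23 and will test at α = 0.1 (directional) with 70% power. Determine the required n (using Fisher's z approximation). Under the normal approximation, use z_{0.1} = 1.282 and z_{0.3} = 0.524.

Fisher's z: C = ½·ln((1+r)/(1−r)) = ½·ln(1.5974) = 0.2342.
n = ((z_{α} + z_β)/C)² + 3.
(1.282 + 0.524) / 0.2342 = 1.806 / 0.2342 = 7.711.
n = 7.711² + 3 = 59.47 + 3 = 62.5.
Round up.

n = 63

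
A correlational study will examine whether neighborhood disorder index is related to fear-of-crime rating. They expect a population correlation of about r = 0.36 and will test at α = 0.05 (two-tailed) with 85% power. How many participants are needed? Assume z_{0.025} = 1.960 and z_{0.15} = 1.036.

Fisher's z: C = ½·ln((1+r)/(1−r)) = ½·ln(2.1250) = 0.3769.
n = ((z_{α/2} + z_β)/C)² + 3.
(1.960 + 1.036) / 0.3769 = 2.996 / 0.3769 = 7.949.
n = 7.949² + 3 = 63.19 + 3 = 66.2.
Round up.

n = 67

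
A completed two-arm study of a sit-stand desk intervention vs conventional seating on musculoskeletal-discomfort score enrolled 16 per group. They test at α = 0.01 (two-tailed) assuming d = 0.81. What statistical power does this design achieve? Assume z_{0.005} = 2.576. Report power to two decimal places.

For two equal groups, power = Φ(d·√(n/2) − z_{α/2}).
d·√(n/2) = 0.81 × √(16/2) = 0.81 × 2.828 = 2.291.
z_β = 2.291 − 2.576 = -0.285.
Power = Φ(-0.285) = 0.388.

power ≈ 0.39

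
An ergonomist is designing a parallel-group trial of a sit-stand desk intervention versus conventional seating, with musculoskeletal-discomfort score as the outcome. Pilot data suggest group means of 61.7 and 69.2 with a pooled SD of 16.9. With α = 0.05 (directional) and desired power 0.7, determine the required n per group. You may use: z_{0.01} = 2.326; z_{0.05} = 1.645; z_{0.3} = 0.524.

n = 48 per group

Cohen's d = |M₁ − M₂| / SD_pooled = |61.7 − 69.2| / 16.9 = 7.5 / 16.9 = 0.444.
For two independent groups with equal n: n = 2·((z_{α} + z_β) / d)².
z_{α} + z_β = 1.645 + 0.524 = 2.169.
n = 2 × (2.169 / 0.444)² = 2 × 4.885² = 2 × 23.86 = 47.7.
Round up to the next whole participant.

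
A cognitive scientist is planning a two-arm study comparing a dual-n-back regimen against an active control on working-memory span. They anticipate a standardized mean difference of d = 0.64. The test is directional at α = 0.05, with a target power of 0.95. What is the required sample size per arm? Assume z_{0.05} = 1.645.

n = 53 per group

For two independent groups with equal n: n = 2·((z_{α} + z_β) / d)².
z_{α} + z_β = 1.645 + 1.645 = 3.290.
n = 2 × (3.290 / 0.64)² = 2 × 5.141² = 2 × 26.43 = 52.9.
Round up to the next whole participant.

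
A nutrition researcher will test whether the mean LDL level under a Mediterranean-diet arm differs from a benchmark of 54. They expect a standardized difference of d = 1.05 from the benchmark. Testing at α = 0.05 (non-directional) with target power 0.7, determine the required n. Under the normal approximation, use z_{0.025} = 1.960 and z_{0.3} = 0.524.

For a one-sample test: n = ((z_{α/2} + z_β) / d)².
z_{α/2} + z_β = 1.960 + 0.524 = 2.484.
n = (2.484 / 1.05)² = 2.366² = 5.60.
Round up.

n = 6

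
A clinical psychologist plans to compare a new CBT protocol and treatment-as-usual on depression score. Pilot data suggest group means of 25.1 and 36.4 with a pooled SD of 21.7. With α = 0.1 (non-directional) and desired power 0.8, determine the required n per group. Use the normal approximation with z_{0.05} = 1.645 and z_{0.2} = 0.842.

Cohen's d = |M₁ − M₂| / SD_pooled = |25.1 − 36.4| / 21.7 = 11.3 / 21.7 = 0.521.
For two independent groups with equal n: n = 2·((z_{α/2} + z_β) / d)².
z_{α/2} + z_β = 1.645 + 0.842 = 2.487.
n = 2 × (2.487 / 0.521)² = 2 × 4.774² = 2 × 22.79 = 45.6.
Round up to the next whole participant.

n = 46 per group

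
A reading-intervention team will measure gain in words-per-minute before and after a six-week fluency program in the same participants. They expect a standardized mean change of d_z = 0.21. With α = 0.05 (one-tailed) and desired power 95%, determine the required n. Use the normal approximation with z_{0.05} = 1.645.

For a paired (one-sample on differences) test: n = ((z_{α} + z_β) / d)².
z_{α} + z_β = 1.645 + 1.645 = 3.290.
n = (3.290 / 0.21)² = 15.667² = 245.44.
Round up.

n = 246 pairs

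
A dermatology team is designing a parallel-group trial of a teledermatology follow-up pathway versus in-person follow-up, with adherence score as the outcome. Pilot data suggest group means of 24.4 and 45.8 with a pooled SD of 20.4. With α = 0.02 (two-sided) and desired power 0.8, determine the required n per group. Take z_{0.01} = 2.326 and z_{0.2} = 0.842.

Cohen's d = |M₁ − M₂| / SD_pooled = |24.4 − 45.8| / 20.4 = 21.4 / 20.4 = 1.049.
For two independent groups with equal n: n = 2·((z_{α/2} + z_β) / d)².
z_{α/2} + z_β = 2.326 + 0.842 = 3.168.
n = 2 × (3.168 / 1.049)² = 2 × 3.020² = 2 × 9.12 = 18.2.
Round up to the next whole participant.

n = 19 per group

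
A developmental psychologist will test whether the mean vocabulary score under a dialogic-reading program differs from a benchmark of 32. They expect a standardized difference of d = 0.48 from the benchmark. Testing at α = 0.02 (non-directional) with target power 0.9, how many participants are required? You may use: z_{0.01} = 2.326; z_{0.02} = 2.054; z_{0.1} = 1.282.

For a one-sample test: n = ((z_{α/2} + z_β) / d)².
z_{α/2} + z_β = 2.326 + 1.282 = 3.608.
n = (3.608 / 0.48)² = 7.517² = 56.50.
Round up.

n = 57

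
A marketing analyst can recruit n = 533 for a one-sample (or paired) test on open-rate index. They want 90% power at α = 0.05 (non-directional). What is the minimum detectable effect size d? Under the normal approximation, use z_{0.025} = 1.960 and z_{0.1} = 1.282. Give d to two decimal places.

For a single sample (or paired design) of n = 533: d_min = (z_{α/2} + z_β)/√n.
z-sum = 1.960 + 1.282 = 3.242.
d_min = 3.242 / √533 = 3.242 / 23.087 = 0.140.

d_min ≈ 0.14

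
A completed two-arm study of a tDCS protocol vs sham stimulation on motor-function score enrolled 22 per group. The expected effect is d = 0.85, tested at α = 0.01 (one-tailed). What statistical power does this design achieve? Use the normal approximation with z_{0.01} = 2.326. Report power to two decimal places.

power ≈ 0.69

For two equal groups, power = Φ(d·√(n/2) − z_{α}).
d·√(n/2) = 0.85 × √(22/2) = 0.85 × 3.317 = 2.819.
z_β = 2.819 − 2.326 = 0.493.
Power = Φ(0.493) = 0.689.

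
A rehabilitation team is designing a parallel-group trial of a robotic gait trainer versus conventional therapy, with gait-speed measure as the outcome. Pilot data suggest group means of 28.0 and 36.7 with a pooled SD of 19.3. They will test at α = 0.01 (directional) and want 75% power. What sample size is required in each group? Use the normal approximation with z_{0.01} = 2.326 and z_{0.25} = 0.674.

Cohen's d = |M₁ − M₂| / SD_pooled = |28.0 − 36.7| / 19.3 = 8.7 / 19.3 = 0.451.
For two independent groups with equal n: n = 2·((z_{α} + z_β) / d)².
z_{α} + z_β = 2.326 + 0.674 = 3.000.
n = 2 × (3.000 / 0.451)² = 2 × 6.652² = 2 × 44.25 = 88.5.
Round up to the next whole participant.

n = 89 per group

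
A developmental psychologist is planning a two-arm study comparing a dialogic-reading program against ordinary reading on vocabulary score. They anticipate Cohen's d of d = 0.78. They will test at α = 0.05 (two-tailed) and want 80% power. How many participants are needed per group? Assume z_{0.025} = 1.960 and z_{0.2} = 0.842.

n = 26 per group

For two independent groups with equal n: n = 2·((z_{α/2} + z_β) / d)².
z_{α/2} + z_β = 1.960 + 0.842 = 2.802.
n = 2 × (2.802 / 0.78)² = 2 × 3.592² = 2 × 12.90 = 25.8.
Round up to the next whole participant.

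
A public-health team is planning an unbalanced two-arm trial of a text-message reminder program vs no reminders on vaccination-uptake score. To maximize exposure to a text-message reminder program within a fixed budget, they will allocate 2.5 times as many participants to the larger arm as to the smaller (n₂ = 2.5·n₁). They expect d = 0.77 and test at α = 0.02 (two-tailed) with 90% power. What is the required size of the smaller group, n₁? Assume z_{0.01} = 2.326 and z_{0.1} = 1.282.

With allocation ratio k = n₂/n₁ = 2.5, Var(x̄₁−x̄₂) = σ²(1/n₁ + 1/(k·n₁)) = σ²·(k+1)/(k·n₁).
So n₁ = (1 + 1/k)·((z_{α/2} + z_β)/d)² = 1.400 × (3.608/0.77)².
n₁ = 1.400 × 21.96 = 30.7.
Round up: n₁ = 31, giving n₂ = ⌈2.5 × 31⌉ = ⌈77.5⌉ = 78.

n₁ = 31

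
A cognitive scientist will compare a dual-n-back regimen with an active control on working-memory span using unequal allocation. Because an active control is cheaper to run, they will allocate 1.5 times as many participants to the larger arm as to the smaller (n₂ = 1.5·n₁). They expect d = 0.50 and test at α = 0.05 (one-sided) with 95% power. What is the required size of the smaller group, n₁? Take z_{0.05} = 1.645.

With allocation ratio k = n₂/n₁ = 1.5, Var(x̄₁−x̄₂) = σ²(1/n₁ + 1/(k·n₁)) = σ²·(k+1)/(k·n₁).
So n₁ = (1 + 1/k)·((z_{α} + z_β)/d)² = 1.667 × (3.290/0.50)².
n₁ = 1.667 × 43.30 = 72.2.
Round up: n₁ = 73, giving n₂ = ⌈1.5 × 73⌉ = ⌈109.5⌉ = 110.

n₁ = 73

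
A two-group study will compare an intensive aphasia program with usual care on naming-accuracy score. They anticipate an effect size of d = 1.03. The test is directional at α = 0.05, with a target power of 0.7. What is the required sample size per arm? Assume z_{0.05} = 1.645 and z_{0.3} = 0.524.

For two independent groups with equal n: n = 2·((z_{α} + z_β) / d)².
z_{α} + z_β = 1.645 + 0.524 = 2.169.
n = 2 × (2.169 / 1.03)² = 2 × 2.106² = 2 × 4.43 = 8.9.
Round up to the next whole participant.

n = 9 per group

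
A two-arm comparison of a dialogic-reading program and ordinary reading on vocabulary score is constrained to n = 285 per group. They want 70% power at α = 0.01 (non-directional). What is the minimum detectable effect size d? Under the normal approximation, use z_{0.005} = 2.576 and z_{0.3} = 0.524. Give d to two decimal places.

For two independent groups of n = 285 each: d_min = (z_{α/2} + z_β)·√(2/n).
z-sum = 2.576 + 0.524 = 3.100.
d_min = 3.100 × √(2/285) = 3.100 × 0.0838 = 0.260.

d_min ≈ 0.26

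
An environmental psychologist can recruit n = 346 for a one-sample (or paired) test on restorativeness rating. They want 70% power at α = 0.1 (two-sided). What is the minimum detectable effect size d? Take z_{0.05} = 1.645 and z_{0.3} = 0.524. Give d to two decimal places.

For a single sample (or paired design) of n = 346: d_min = (z_{α/2} + z_β)/√n.
z-sum = 1.645 + 0.524 = 2.169.
d_min = 2.169 / √346 = 2.169 / 18.601 = 0.117.

d_min ≈ 0.12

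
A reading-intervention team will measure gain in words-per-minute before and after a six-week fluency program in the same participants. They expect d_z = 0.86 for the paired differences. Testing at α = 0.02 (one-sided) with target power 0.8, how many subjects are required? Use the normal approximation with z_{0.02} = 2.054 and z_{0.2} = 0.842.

n = 12 pairs

For a paired (one-sample on differences) test: n = ((z_{α} + z_β) / d)².
z_{α} + z_β = 2.054 + 0.842 = 2.896.
n = (2.896 / 0.86)² = 3.367² = 11.34.
Round up.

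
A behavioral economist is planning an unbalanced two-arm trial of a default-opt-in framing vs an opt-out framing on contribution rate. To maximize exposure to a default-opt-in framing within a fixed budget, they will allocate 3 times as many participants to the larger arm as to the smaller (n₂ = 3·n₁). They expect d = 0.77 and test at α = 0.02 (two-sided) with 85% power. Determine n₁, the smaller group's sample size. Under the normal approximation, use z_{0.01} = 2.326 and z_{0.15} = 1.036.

With allocation ratio k = n₂/n₁ = 3, Var(x̄₁−x̄₂) = σ²(1/n₁ + 1/(k·n₁)) = σ²·(k+1)/(k·n₁).
So n₁ = (1 + 1/k)·((z_{α/2} + z_β)/d)² = 1.333 × (3.362/0.77)².
n₁ = 1.333 × 19.06 = 25.4.
Round up: n₁ = 26, giving n₂ = 3 × 26 = 78.

n₁ = 26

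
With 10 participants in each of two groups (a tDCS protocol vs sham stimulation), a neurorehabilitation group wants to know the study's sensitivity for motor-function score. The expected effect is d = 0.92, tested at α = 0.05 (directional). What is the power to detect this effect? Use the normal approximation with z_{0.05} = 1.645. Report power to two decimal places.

power ≈ 0.66

For two equal groups, power = Φ(d·√(n/2) − z_{α}).
d·√(n/2) = 0.92 × √(10/2) = 0.92 × 2.236 = 2.057.
z_β = 2.057 − 1.645 = 0.412.
Power = Φ(0.412) = 0.660.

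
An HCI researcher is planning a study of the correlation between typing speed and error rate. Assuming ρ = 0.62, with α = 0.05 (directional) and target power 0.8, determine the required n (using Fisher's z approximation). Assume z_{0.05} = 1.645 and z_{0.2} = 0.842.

Fisher's z: C = ½·ln((1+r)/(1−r)) = ½·ln(4.2632) = 0.7250.
n = ((z_{α} + z_β)/C)² + 3.
(1.645 + 0.842) / 0.7250 = 2.487 / 0.7250 = 3.430.
n = 3.430² + 3 = 11.77 + 3 = 14.8.
Round up.

n = 15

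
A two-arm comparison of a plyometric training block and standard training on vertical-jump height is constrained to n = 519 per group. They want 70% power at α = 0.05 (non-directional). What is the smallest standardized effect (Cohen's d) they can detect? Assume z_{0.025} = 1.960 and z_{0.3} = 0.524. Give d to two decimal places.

For two independent groups of n = 519 each: d_min = (z_{α/2} + z_β)·√(2/n).
z-sum = 1.960 + 0.524 = 2.484.
d_min = 2.484 × √(2/519) = 2.484 × 0.0621 = 0.154.

d_min ≈ 0.15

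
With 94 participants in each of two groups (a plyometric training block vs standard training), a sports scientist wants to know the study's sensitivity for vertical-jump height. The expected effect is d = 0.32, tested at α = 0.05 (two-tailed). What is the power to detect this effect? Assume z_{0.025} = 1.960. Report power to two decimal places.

For two equal groups, power = Φ(d·√(n/2) − z_{α/2}).
d·√(n/2) = 0.32 × √(94/2) = 0.32 × 6.856 = 2.194.
z_β = 2.194 − 1.960 = 0.234.
Power = Φ(0.234) = 0.592.

power ≈ 0.59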